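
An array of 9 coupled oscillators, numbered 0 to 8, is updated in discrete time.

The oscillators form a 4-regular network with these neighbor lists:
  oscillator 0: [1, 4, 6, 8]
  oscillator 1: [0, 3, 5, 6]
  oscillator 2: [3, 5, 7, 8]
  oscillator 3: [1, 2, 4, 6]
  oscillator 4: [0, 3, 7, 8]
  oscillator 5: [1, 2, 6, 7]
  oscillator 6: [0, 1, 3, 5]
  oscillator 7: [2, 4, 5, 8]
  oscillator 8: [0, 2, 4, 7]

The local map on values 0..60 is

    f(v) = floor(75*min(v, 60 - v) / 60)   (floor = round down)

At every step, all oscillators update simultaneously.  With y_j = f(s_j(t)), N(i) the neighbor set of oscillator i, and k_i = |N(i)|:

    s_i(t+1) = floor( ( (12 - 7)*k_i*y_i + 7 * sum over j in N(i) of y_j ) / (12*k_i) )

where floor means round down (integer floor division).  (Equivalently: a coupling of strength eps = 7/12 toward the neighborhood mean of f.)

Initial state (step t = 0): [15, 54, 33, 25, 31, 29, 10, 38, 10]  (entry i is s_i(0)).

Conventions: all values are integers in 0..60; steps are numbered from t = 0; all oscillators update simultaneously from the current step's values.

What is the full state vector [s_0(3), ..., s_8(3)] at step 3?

Answer: [31, 31, 34, 33, 34, 33, 31, 34, 34]

Derivation:
t=0: [15, 54, 33, 25, 31, 29, 10, 38, 10]
t=1: [17, 17, 29, 25, 27, 26, 18, 28, 21]
t=2: [23, 24, 33, 29, 30, 29, 24, 33, 29]
t=3: [31, 31, 34, 33, 34, 33, 31, 34, 34]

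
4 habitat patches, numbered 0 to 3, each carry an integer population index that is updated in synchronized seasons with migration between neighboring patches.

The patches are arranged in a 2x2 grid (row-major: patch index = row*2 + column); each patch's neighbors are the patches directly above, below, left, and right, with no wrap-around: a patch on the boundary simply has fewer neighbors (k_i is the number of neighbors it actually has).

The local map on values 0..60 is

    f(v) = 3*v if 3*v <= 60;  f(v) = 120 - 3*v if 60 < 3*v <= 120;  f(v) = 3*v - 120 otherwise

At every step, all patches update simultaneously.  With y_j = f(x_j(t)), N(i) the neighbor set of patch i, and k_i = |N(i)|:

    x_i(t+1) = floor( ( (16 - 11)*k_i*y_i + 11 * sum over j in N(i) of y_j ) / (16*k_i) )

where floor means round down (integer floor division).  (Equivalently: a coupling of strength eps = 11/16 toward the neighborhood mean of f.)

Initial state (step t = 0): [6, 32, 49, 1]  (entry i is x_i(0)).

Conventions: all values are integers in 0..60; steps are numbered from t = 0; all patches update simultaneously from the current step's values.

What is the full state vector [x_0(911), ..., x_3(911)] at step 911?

Answer: [27, 27, 27, 27]
Key observation: The state at step 16, [39, 39, 39, 39], reappears at step 20: the system is in a cycle of period 4 from step 16 on.  Therefore the state at step 911 equals the state at step 16 + ((911 - 16) mod 4) = 19, which is [27, 27, 27, 27].

Derivation:
t=0: [6, 32, 49, 1]
t=1: [23, 14, 15, 18]
t=2: [45, 49, 50, 46]
t=3: [24, 19, 20, 25]
t=4: [55, 49, 50, 54]
t=5: [33, 38, 39, 32]
t=6: [9, 17, 16, 10]
t=7: [42, 35, 34, 43]
t=8: [13, 9, 10, 14]
t=9: [31, 36, 37, 32]
t=10: [15, 21, 20, 14]
t=11: [54, 47, 48, 53]
t=12: [28, 34, 35, 27]
t=13: [22, 31, 30, 23]
t=14: [36, 44, 45, 35]
t=15: [13, 13, 13, 13]
t=16: [39, 39, 39, 39]
t=17: [3, 3, 3, 3]
t=18: [9, 9, 9, 9]
t=19: [27, 27, 27, 27]
t=20: [39, 39, 39, 39]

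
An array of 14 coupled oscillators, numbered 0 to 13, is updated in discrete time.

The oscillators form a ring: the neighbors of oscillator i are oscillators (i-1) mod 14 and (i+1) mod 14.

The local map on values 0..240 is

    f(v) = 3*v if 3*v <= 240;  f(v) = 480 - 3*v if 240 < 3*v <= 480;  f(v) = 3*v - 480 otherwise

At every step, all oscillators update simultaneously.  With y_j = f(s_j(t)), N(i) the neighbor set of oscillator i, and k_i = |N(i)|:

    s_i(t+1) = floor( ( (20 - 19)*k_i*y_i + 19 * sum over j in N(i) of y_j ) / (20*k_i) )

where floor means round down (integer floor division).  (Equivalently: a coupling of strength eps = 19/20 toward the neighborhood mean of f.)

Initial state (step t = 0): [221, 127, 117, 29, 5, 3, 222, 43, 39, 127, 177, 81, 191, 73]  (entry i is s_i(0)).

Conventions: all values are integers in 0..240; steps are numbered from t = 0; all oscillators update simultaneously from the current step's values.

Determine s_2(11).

Answer: s_2(11) = 209

Derivation:
t=0: [221, 127, 117, 29, 5, 3, 222, 43, 39, 127, 177, 81, 191, 73]
t=1: [160, 153, 94, 72, 46, 95, 74, 150, 114, 84, 162, 80, 221, 142]
t=2: [35, 95, 122, 170, 202, 180, 117, 172, 129, 79, 222, 101, 148, 89]
t=3: [199, 113, 112, 115, 49, 124, 52, 107, 134, 144, 205, 114, 187, 77]
t=4: [182, 131, 138, 144, 122, 149, 134, 119, 102, 103, 95, 109, 179, 105]
t=5: [123, 67, 67, 87, 44, 92, 78, 125, 148, 183, 163, 127, 153, 66]
t=6: [195, 158, 209, 169, 207, 184, 158, 133, 84, 24, 80, 19, 142, 72]
t=7: [110, 120, 23, 138, 54, 73, 72, 115, 84, 225, 73, 142, 132, 86]
t=8: [169, 110, 91, 113, 143, 190, 178, 217, 168, 222, 129, 146, 135, 122]
t=9: [126, 118, 148, 129, 112, 54, 126, 45, 170, 64, 112, 81, 77, 54]
t=10: [141, 71, 105, 90, 128, 124, 146, 69, 156, 92, 210, 189, 201, 166]
t=11: [112, 116, 209, 134, 155, 70, 151, 36, 195, 87, 145, 134, 56, 86]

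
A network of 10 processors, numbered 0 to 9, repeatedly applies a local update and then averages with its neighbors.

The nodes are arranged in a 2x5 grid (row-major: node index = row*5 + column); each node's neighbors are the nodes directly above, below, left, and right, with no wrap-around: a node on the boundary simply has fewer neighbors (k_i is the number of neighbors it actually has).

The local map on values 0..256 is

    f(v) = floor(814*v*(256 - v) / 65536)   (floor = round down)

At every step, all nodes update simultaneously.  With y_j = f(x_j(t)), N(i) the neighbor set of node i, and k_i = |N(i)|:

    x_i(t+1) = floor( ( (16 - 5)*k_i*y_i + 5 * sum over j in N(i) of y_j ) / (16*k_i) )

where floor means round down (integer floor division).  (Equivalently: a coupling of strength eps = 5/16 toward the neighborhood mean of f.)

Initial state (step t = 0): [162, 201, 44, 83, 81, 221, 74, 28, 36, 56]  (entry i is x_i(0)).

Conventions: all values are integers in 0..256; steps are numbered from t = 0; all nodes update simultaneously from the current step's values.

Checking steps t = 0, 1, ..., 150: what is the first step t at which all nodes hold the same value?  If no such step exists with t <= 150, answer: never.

Answer: 10
Key observation: Synchronization is absorbing here: once all nodes are equal they stay equal, and step 10 is the first all-equal step.

Derivation:
t=0: [162, 201, 44, 83, 81, 221, 74, 28, 36, 56]  (not all equal)
t=1: [166, 143, 120, 162, 170, 121, 147, 93, 108, 138]  (not all equal)
t=2: [190, 198, 198, 190, 185, 198, 198, 191, 196, 198]  (not all equal)
t=3: [150, 143, 144, 153, 158, 144, 143, 150, 147, 145]  (not all equal)
t=4: [197, 199, 199, 195, 193, 199, 199, 197, 198, 197]  (not all equal)
t=5: [142, 140, 141, 146, 149, 140, 140, 142, 142, 144]  (not all equal)
t=6: [201, 201, 200, 199, 198, 201, 201, 201, 200, 199]  (not all equal)
t=7: [137, 137, 138, 140, 141, 137, 137, 137, 139, 140]  (not all equal)
t=8: [202, 202, 201, 201, 201, 202, 202, 201, 201, 201]  (not all equal)
t=9: [135, 135, 136, 137, 137, 135, 135, 136, 137, 137]  (not all equal)
t=10: [202, 202, 202, 202, 202, 202, 202, 202, 202, 202]  (all equal)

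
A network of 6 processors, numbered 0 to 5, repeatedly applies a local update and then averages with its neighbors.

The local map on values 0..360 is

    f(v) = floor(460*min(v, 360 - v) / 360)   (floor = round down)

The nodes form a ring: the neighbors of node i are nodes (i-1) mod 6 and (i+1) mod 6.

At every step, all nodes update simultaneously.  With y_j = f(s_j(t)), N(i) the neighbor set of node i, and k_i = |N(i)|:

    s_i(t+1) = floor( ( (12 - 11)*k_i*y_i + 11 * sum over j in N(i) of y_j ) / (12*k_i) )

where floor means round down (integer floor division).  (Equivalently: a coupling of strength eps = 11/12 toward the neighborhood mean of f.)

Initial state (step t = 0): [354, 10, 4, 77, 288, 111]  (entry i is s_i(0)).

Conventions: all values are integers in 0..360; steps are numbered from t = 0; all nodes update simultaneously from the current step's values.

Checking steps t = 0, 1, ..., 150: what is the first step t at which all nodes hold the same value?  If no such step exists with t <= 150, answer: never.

Answer: never
Key observation: The state at step 18 reappears at step 26 — the system is in a cycle of period 8 from step 18 on.  No step 0..26 is synchronized, and the cycle repeats forever, so no step up to 150 (or ever) has all nodes equal.

Derivation:
t=0: [354, 10, 4, 77, 288, 111]  (not all equal)
t=1: [70, 6, 50, 52, 117, 57]  (not all equal)
t=2: [43, 70, 38, 102, 75, 115]  (not all equal)
t=3: [112, 54, 104, 76, 134, 80]  (not all equal)
t=4: [90, 131, 87, 146, 105, 152]  (not all equal)
t=5: [175, 117, 171, 127, 185, 130]  (not all equal)
t=6: [162, 214, 160, 215, 168, 218]  (not all equal)
t=7: [185, 203, 187, 207, 185, 208]  (not all equal)
t=8: [199, 220, 199, 219, 196, 220]  (not all equal)
t=9: [180, 202, 181, 204, 181, 204]  (not all equal)
t=10: [202, 226, 202, 225, 201, 226]  (not all equal)
t=11: [173, 198, 173, 199, 174, 199]  (not all equal)
t=12: [207, 219, 207, 220, 206, 220]  (not all equal)
t=13: [180, 193, 180, 194, 179, 194]  (not all equal)
t=14: [213, 228, 213, 227, 213, 227]  (not all equal)
t=15: [170, 185, 170, 185, 170, 185]  (not all equal)
t=16: [222, 217, 222, 217, 222, 217]  (not all equal)
t=17: [181, 176, 181, 176, 181, 176]  (not all equal)
t=18: [224, 227, 224, 227, 224, 227]  (not all equal)
t=19: [169, 172, 169, 172, 169, 172]  (not all equal)
t=20: [218, 215, 218, 215, 218, 215]  (not all equal)
t=21: [184, 181, 184, 181, 184, 181]  (not all equal)
t=22: [227, 224, 227, 224, 227, 224]  (not all equal)
t=23: [172, 169, 172, 169, 172, 169]  (not all equal)
t=24: [215, 218, 215, 218, 215, 218]  (not all equal)
t=25: [181, 184, 181, 184, 181, 184]  (not all equal)
t=26: [224, 227, 224, 227, 224, 227]  (not all equal)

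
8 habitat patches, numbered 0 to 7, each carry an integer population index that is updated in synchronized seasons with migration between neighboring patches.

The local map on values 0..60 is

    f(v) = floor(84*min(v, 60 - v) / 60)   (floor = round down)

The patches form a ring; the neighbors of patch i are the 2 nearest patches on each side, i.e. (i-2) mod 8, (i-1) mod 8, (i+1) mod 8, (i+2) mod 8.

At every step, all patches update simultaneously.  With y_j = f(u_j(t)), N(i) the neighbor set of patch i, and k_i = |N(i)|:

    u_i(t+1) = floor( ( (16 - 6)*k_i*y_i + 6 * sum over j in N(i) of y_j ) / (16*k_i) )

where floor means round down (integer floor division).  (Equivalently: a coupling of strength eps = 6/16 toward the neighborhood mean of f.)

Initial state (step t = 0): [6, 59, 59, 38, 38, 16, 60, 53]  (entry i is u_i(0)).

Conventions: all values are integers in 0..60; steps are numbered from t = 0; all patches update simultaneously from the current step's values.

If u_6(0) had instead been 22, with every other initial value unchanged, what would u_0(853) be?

Answer: u_0(853) = 38
Key observation: The state at step 10, [32, 32, 31, 30, 30, 31, 32, 32], reappears at step 18: the system is in a cycle of period 8 from step 10 on.  Therefore the state at step 853 equals the state at step 10 + ((853 - 10) mod 8) = 13, which is [38, 38, 37, 36, 36, 37, 38, 38].

Derivation:
t=0: [6, 59, 59, 38, 38, 16, 22, 53]
t=1: [8, 5, 7, 23, 26, 23, 25, 11]
t=2: [13, 10, 13, 27, 32, 31, 30, 17]
t=3: [20, 17, 21, 33, 37, 38, 37, 25]
t=4: [28, 26, 29, 33, 32, 31, 31, 32]
t=5: [38, 37, 39, 37, 39, 39, 39, 38]
t=6: [30, 31, 29, 31, 29, 29, 29, 30]
t=7: [41, 40, 40, 40, 40, 40, 40, 41]
t=8: [26, 27, 27, 28, 28, 27, 27, 26]
t=9: [36, 37, 37, 38, 38, 37, 37, 36]
t=10: [32, 32, 31, 30, 30, 31, 32, 32]
t=11: [39, 39, 40, 41, 41, 40, 39, 39]
t=12: [28, 28, 27, 26, 26, 27, 28, 28]
t=13: [38, 38, 37, 36, 36, 37, 38, 38]
t=14: [30, 30, 31, 32, 32, 31, 30, 30]
t=15: [41, 41, 40, 39, 39, 40, 41, 41]
t=16: [26, 26, 27, 28, 28, 27, 26, 26]
t=17: [36, 36, 37, 38, 38, 37, 36, 36]
t=18: [32, 32, 31, 30, 30, 31, 32, 32]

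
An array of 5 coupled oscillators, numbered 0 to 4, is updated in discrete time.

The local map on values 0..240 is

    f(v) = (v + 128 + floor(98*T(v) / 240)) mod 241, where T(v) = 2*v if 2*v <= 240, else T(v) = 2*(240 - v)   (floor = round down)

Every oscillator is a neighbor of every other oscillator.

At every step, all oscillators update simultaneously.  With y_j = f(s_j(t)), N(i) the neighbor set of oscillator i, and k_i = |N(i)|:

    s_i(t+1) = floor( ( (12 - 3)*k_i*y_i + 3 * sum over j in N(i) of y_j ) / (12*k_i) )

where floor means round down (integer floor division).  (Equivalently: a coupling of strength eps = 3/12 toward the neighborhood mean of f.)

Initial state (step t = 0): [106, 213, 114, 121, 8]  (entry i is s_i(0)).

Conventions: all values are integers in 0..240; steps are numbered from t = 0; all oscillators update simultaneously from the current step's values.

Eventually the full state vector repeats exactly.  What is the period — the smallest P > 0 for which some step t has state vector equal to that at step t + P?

Answer: 9
Key observation: The state at step 24, [106, 106, 106, 106, 106], reappears at step 33 — and no state repeats earlier — so the cycle the system enters has period 9.

Derivation:
t=0: [106, 213, 114, 121, 8]
t=1: [88, 117, 98, 106, 131]
t=2: [56, 92, 69, 79, 98]
t=3: [181, 61, 32, 45, 69]
t=4: [127, 211, 175, 191, 55]
t=5: [115, 126, 122, 124, 199]
t=6: [98, 106, 105, 105, 114]
t=7: [69, 78, 77, 77, 89]
t=8: [17, 28, 26, 26, 41]
t=9: [164, 177, 175, 175, 194]
t=10: [113, 115, 115, 115, 117]
t=11: [93, 95, 95, 95, 97]
t=12: [56, 59, 59, 59, 61]
t=13: [230, 234, 234, 234, 236]
t=14: [125, 125, 125, 125, 125]
t=15: [105, 105, 105, 105, 105]
t=16: [77, 77, 77, 77, 77]
t=17: [26, 26, 26, 26, 26]
t=18: [175, 175, 175, 175, 175]
t=19: [115, 115, 115, 115, 115]
t=20: [95, 95, 95, 95, 95]
t=21: [59, 59, 59, 59, 59]
t=22: [235, 235, 235, 235, 235]
t=23: [126, 126, 126, 126, 126]
t=24: [106, 106, 106, 106, 106]
t=25: [79, 79, 79, 79, 79]
t=26: [30, 30, 30, 30, 30]
t=27: [182, 182, 182, 182, 182]
t=28: [116, 116, 116, 116, 116]
t=29: [97, 97, 97, 97, 97]
t=30: [63, 63, 63, 63, 63]
t=31: [1, 1, 1, 1, 1]
t=32: [129, 129, 129, 129, 129]
t=33: [106, 106, 106, 106, 106]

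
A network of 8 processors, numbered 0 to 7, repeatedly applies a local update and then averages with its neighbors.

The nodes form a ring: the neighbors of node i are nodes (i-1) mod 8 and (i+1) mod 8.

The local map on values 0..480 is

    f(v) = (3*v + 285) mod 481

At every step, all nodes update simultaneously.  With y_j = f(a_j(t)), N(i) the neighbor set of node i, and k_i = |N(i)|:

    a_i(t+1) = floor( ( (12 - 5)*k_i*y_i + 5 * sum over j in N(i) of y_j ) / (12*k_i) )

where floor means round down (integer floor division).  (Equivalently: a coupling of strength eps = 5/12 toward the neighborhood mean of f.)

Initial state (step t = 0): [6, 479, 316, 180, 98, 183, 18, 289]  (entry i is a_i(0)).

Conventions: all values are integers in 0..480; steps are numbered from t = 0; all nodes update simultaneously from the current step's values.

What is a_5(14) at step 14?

Answer: a_5(14) = 19

Derivation:
t=0: [6, 479, 316, 180, 98, 183, 18, 289]
t=1: [274, 282, 287, 277, 202, 296, 310, 244]
t=2: [131, 167, 174, 213, 315, 261, 203, 115]
t=3: [209, 286, 346, 382, 270, 203, 294, 214]
t=4: [382, 270, 346, 376, 261, 311, 298, 392]
t=5: [305, 250, 332, 360, 209, 216, 183, 153]
t=6: [208, 158, 285, 391, 429, 427, 354, 276]
t=7: [339, 288, 164, 72, 104, 178, 281, 257]
t=8: [256, 241, 215, 97, 142, 255, 186, 160]
t=9: [121, 139, 291, 196, 172, 174, 288, 260]
t=10: [164, 204, 242, 336, 336, 295, 198, 133]
t=11: [301, 314, 184, 272, 305, 273, 317, 263]
t=12: [210, 275, 291, 204, 197, 189, 212, 169]
t=13: [348, 217, 231, 365, 394, 390, 398, 363]
t=14: [394, 345, 191, 252, 103, 19, 109, 324]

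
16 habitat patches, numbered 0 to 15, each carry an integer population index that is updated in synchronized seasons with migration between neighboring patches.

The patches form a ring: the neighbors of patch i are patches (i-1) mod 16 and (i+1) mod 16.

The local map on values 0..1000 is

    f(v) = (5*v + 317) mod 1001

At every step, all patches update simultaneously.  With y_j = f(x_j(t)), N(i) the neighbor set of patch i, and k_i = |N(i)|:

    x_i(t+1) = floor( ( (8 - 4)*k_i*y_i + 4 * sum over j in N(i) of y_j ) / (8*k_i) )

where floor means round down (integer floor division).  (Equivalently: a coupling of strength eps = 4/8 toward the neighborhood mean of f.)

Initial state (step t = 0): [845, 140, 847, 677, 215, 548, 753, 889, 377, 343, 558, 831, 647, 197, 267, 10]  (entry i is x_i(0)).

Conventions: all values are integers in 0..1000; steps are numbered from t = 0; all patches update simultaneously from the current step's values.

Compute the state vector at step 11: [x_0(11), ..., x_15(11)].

Simulating step by step:
t=0: [845, 140, 847, 677, 215, 548, 753, 889, 377, 343, 558, 831, 647, 197, 267, 10]
t=1: [364, 279, 452, 584, 383, 144, 242, 448, 297, 91, 176, 397, 466, 450, 492, 480]
t=2: [424, 533, 523, 318, 182, 207, 410, 609, 732, 635, 366, 360, 538, 637, 707, 585]
t=3: [522, 831, 936, 742, 427, 323, 360, 514, 699, 524, 223, 94, 155, 462, 609, 440]
t=4: [708, 713, 619, 372, 463, 606, 511, 673, 859, 777, 646, 524, 398, 425, 464, 578]
t=5: [697, 755, 468, 347, 444, 547, 690, 709, 523, 387, 555, 679, 496, 455, 478, 474]
t=6: [592, 407, 362, 322, 292, 349, 609, 853, 742, 379, 284, 575, 722, 670, 671, 718]
t=7: [450, 274, 381, 688, 634, 313, 339, 384, 208, 294, 467, 509, 675, 730, 726, 687]
t=8: [641, 539, 470, 553, 650, 564, 284, 209, 433, 644, 736, 764, 800, 890, 900, 751]
t=9: [278, 300, 354, 346, 335, 392, 491, 484, 463, 635, 663, 393, 380, 663, 614, 367]
t=10: [594, 605, 257, 291, 575, 577, 637, 717, 621, 559, 506, 351, 334, 464, 386, 347]
t=11: [239, 390, 578, 583, 337, 271, 524, 679, 461, 370, 467, 492, 669, 625, 293, 157]

Answer: [239, 390, 578, 583, 337, 271, 524, 679, 461, 370, 467, 492, 669, 625, 293, 157]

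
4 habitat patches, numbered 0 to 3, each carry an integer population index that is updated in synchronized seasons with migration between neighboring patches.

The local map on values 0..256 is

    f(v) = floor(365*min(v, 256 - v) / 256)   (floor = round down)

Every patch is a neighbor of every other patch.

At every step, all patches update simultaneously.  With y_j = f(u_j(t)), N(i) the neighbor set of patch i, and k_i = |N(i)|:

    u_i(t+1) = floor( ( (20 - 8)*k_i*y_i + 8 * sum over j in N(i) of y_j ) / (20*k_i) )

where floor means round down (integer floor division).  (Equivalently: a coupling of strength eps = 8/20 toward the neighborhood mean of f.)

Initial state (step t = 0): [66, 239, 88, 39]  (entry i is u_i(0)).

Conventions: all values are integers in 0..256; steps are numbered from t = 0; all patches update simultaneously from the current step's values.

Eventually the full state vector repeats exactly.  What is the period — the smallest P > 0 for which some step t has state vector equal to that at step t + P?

Answer: 21
Key observation: The state at step 21, [149, 149, 149, 149], reappears at step 42 — and no state repeats earlier — so the cycle the system enters has period 21.

Derivation:
t=0: [66, 239, 88, 39]
t=1: [83, 50, 98, 65]
t=2: [111, 89, 120, 98]
t=3: [152, 138, 159, 144]
t=4: [150, 160, 146, 155]
t=5: [148, 141, 151, 145]
t=6: [154, 159, 152, 156]
t=7: [144, 140, 145, 142]
t=8: [160, 162, 159, 161]
t=9: [135, 134, 136, 135]
t=10: [172, 172, 171, 172]
t=11: [119, 119, 120, 119]
t=12: [169, 169, 170, 169]
t=13: [123, 123, 122, 123]
t=14: [174, 174, 173, 174]
t=15: [116, 116, 117, 116]
t=16: [165, 165, 165, 165]
t=17: [129, 129, 129, 129]
t=18: [181, 181, 181, 181]
t=19: [106, 106, 106, 106]
t=20: [151, 151, 151, 151]
t=21: [149, 149, 149, 149]
t=22: [152, 152, 152, 152]
t=23: [148, 148, 148, 148]
t=24: [153, 153, 153, 153]
t=25: [146, 146, 146, 146]
t=26: [156, 156, 156, 156]
t=27: [142, 142, 142, 142]
t=28: [162, 162, 162, 162]
t=29: [134, 134, 134, 134]
t=30: [173, 173, 173, 173]
t=31: [118, 118, 118, 118]
t=32: [168, 168, 168, 168]
t=33: [125, 125, 125, 125]
t=34: [178, 178, 178, 178]
t=35: [111, 111, 111, 111]
t=36: [158, 158, 158, 158]
t=37: [139, 139, 139, 139]
t=38: [166, 166, 166, 166]
t=39: [128, 128, 128, 128]
t=40: [182, 182, 182, 182]
t=41: [105, 105, 105, 105]
t=42: [149, 149, 149, 149]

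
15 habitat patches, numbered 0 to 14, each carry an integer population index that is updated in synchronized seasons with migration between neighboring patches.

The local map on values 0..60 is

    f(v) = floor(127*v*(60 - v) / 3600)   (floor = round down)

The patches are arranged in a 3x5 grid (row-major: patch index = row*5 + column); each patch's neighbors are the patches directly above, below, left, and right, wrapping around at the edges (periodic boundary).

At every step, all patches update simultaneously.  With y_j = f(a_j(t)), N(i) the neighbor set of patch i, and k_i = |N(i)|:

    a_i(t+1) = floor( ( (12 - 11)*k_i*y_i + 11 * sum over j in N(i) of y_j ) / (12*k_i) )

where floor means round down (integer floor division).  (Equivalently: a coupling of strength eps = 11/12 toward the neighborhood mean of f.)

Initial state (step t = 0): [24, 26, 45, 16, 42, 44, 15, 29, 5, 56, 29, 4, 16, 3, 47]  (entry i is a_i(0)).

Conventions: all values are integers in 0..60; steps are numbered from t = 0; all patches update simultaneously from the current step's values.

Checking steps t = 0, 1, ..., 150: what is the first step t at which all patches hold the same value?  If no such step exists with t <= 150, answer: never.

Simulating step by step:
t=0: [24, 26, 45, 16, 42, 44, 15, 29, 5, 56, 29, 4, 16, 3, 47]  (not all equal)
t=1: [28, 21, 27, 16, 20, 22, 23, 20, 16, 18, 21, 25, 17, 18, 17]  (not all equal)
t=2: [28, 30, 26, 26, 26, 28, 28, 27, 25, 26, 28, 27, 28, 24, 26]  (not all equal)
t=3: [31, 31, 31, 30, 31, 31, 31, 30, 30, 30, 31, 31, 30, 30, 30]  (not all equal)
t=4: [31, 31, 31, 31, 31, 31, 31, 31, 31, 31, 31, 31, 31, 31, 31]  (all equal)

Answer: 4
Key observation: Synchronization is absorbing here: once all patches are equal they stay equal, and step 4 is the first all-equal step.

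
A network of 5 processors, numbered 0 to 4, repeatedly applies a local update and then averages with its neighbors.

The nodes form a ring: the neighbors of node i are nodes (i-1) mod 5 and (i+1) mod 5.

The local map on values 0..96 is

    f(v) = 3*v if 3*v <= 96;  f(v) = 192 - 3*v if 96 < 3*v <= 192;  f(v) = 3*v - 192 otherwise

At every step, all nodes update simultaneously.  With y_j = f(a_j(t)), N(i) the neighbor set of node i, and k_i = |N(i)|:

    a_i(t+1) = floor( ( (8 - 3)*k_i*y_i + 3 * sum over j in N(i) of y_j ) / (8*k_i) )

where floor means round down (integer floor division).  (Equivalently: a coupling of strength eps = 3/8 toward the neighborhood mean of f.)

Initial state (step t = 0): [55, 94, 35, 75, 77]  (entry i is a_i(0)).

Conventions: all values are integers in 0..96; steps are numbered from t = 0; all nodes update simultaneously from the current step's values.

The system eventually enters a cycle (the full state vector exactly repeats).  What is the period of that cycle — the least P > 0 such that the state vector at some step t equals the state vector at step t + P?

Answer: 2
Key observation: The state at step 88, [24, 24, 25, 23, 25], reappears at step 90 — and no state repeats earlier — so the cycle the system enters has period 2.

Derivation:
t=0: [55, 94, 35, 75, 77]
t=1: [41, 77, 77, 44, 35]
t=2: [66, 44, 42, 61, 78]
t=3: [22, 51, 54, 25, 29]
t=4: [64, 42, 40, 68, 80]
t=5: [21, 54, 59, 30, 32]
t=6: [63, 33, 31, 77, 88]
t=7: [32, 76, 82, 55, 52]
t=8: [73, 50, 45, 33, 45]
t=9: [35, 42, 60, 79, 58]
t=10: [70, 59, 28, 33, 36]
t=11: [29, 28, 72, 89, 73]
t=12: [75, 73, 44, 56, 47]
t=13: [35, 34, 47, 35, 42]
t=14: [83, 82, 65, 76, 73]
t=15: [50, 45, 18, 28, 34]
t=16: [53, 53, 60, 79, 79]
t=17: [35, 29, 22, 38, 42]
t=18: [83, 83, 72, 73, 72]
t=19: [50, 50, 30, 25, 30]
t=20: [51, 51, 78, 80, 78]
t=21: [39, 39, 42, 45, 42]
t=22: [73, 73, 66, 60, 66]
t=23: [23, 23, 11, 9, 11]
t=24: [62, 62, 38, 29, 38]
t=25: [19, 19, 66, 83, 66]
t=26: [47, 47, 25, 37, 25]
t=27: [55, 55, 71, 78, 71]
t=28: [25, 25, 26, 34, 26]
t=29: [75, 75, 79, 85, 79]
t=30: [35, 35, 46, 56, 46]
t=31: [80, 80, 54, 35, 54]
t=32: [44, 44, 44, 65, 44]
t=33: [60, 60, 49, 24, 49]
t=34: [18, 18, 43, 61, 43]
t=35: [55, 55, 51, 29, 51]
t=36: [29, 29, 45, 69, 45]
t=37: [81, 81, 54, 30, 54]
t=38: [47, 47, 45, 67, 45]
t=39: [52, 52, 46, 27, 46]
t=40: [39, 39, 55, 70, 55]
t=41: [66, 66, 34, 21, 34]
t=42: [21, 21, 69, 73, 69]
t=43: [54, 54, 26, 22, 26]
t=44: [39, 39, 66, 70, 66]
t=45: [62, 62, 21, 13, 21]
t=46: [16, 16, 47, 48, 47]
t=47: [48, 48, 49, 49, 49]
t=48: [47, 47, 45, 45, 45]
t=49: [52, 52, 55, 57, 55]
t=50: [34, 34, 27, 23, 27]
t=51: [88, 88, 80, 73, 80]
t=52: [67, 67, 48, 34, 48]
t=53: [16, 16, 48, 74, 48]
t=54: [48, 48, 44, 36, 44]
t=55: [50, 50, 62, 75, 62]
t=56: [35, 35, 17, 22, 17]
t=57: [80, 80, 60, 60, 60]
t=58: [41, 41, 18, 12, 18]
t=59: [66, 66, 53, 42, 53]
t=60: [11, 11, 34, 53, 34]
t=61: [43, 43, 68, 54, 68]
t=62: [53, 53, 24, 23, 24]
t=63: [40, 40, 64, 70, 64]
t=64: [58, 58, 16, 11, 16]
t=65: [23, 23, 39, 38, 39]
t=66: [70, 70, 74, 76, 74]
t=67: [20, 20, 28, 33, 28]
t=68: [64, 64, 81, 89, 81]
t=69: [9, 9, 45, 66, 45]
t=70: [32, 32, 41, 25, 41]
t=71: [90, 90, 75, 72, 75]
t=72: [69, 69, 39, 27, 39]
t=73: [26, 26, 64, 78, 64]
t=74: [63, 63, 22, 26, 22]
t=75: [14, 14, 56, 73, 56]
t=76: [38, 38, 27, 25, 27]
t=77: [78, 78, 79, 77, 79]
t=78: [42, 42, 43, 41, 43]
t=79: [65, 65, 64, 66, 64]
t=80: [2, 2, 1, 3, 1]
t=81: [5, 5, 4, 6, 4]
t=82: [14, 14, 13, 15, 13]
t=83: [41, 41, 40, 42, 40]
t=84: [69, 69, 70, 68, 70]
t=85: [15, 15, 16, 14, 16]
t=86: [45, 45, 46, 44, 46]
t=87: [56, 56, 55, 57, 55]
t=88: [24, 24, 25, 23, 25]
t=89: [72, 72, 73, 71, 73]
t=90: [24, 24, 25, 23, 25]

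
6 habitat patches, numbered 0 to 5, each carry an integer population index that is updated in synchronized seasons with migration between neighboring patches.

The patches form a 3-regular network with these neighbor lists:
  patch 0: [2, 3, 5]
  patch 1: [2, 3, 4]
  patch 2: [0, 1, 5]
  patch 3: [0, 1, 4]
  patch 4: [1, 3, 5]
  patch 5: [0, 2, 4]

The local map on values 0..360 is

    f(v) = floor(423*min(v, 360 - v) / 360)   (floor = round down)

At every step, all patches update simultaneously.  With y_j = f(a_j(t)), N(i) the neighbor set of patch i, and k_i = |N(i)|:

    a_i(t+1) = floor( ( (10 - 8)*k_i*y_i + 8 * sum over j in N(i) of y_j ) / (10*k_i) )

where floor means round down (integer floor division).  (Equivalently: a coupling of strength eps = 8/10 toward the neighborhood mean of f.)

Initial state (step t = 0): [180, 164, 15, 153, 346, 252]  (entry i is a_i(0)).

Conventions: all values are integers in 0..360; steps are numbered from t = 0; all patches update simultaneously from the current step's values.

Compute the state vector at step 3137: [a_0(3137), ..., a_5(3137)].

Simulating step by step:
t=0: [180, 164, 15, 153, 346, 252]
t=1: [128, 94, 144, 147, 135, 90]
t=2: [148, 155, 131, 145, 134, 148]
t=3: [166, 164, 171, 170, 171, 163]
t=4: [196, 198, 194, 196, 195, 196]
t=5: [192, 192, 192, 191, 191, 193]
t=6: [197, 197, 196, 197, 197, 197]
t=7: [191, 191, 191, 191, 191, 191]
t=8: [198, 198, 198, 198, 198, 198]
t=9: [190, 190, 190, 190, 190, 190]
t=10: [199, 199, 199, 199, 199, 199]
t=11: [189, 189, 189, 189, 189, 189]
t=12: [200, 200, 200, 200, 200, 200]
t=13: [188, 188, 188, 188, 188, 188]
t=14: [202, 202, 202, 202, 202, 202]
t=15: [185, 185, 185, 185, 185, 185]
t=16: [205, 205, 205, 205, 205, 205]
t=17: [182, 182, 182, 182, 182, 182]
t=18: [209, 209, 209, 209, 209, 209]
t=19: [177, 177, 177, 177, 177, 177]
t=20: [207, 207, 207, 207, 207, 207]
t=21: [179, 179, 179, 179, 179, 179]
t=22: [210, 210, 210, 210, 210, 210]
t=23: [176, 176, 176, 176, 176, 176]
t=24: [206, 206, 206, 206, 206, 206]
t=25: [180, 180, 180, 180, 180, 180]
t=26: [211, 211, 211, 211, 211, 211]
t=27: [175, 175, 175, 175, 175, 175]
t=28: [205, 205, 205, 205, 205, 205]

Answer: [182, 182, 182, 182, 182, 182]
Key observation: The state at step 16, [205, 205, 205, 205, 205, 205], reappears at step 28: the system is in a cycle of period 12 from step 16 on.  Therefore the state at step 3137 equals the state at step 16 + ((3137 - 16) mod 12) = 17, which is [182, 182, 182, 182, 182, 182].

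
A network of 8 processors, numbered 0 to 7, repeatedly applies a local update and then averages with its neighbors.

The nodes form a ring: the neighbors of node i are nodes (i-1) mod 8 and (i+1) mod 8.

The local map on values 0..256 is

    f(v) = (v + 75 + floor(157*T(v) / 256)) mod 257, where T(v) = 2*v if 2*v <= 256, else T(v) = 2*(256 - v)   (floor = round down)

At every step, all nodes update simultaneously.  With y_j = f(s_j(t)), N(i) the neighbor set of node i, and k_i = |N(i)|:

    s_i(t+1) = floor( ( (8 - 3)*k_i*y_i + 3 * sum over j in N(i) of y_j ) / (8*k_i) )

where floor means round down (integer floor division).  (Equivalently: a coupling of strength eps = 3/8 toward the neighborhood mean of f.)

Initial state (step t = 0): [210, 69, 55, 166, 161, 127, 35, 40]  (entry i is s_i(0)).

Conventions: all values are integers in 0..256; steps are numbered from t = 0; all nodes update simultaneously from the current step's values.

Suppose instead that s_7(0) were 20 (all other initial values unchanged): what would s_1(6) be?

Answer: s_1(6) = 25
Key observation: This trace re-runs the system from the modified initial state.

Derivation:
t=0: [210, 69, 55, 166, 161, 127, 35, 20]
t=1: [117, 195, 183, 113, 95, 108, 136, 118]
t=2: [80, 85, 85, 65, 41, 60, 89, 83]
t=3: [159, 53, 46, 169, 183, 164, 49, 51]
t=4: [130, 171, 164, 108, 91, 110, 167, 169]
t=5: [98, 94, 87, 57, 35, 60, 87, 94]
t=6: [32, 25, 49, 156, 171, 160, 50, 25]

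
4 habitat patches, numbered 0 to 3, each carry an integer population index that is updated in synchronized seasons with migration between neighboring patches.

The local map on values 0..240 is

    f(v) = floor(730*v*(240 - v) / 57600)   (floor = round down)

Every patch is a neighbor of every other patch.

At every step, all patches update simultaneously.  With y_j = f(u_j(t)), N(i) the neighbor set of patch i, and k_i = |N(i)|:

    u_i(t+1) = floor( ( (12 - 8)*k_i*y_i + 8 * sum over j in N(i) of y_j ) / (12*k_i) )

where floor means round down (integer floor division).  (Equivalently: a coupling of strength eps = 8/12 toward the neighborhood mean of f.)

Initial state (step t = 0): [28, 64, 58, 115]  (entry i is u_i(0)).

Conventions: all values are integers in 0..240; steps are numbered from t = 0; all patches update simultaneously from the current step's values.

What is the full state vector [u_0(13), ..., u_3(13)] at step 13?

Simulating step by step:
t=0: [28, 64, 58, 115]
t=1: [126, 134, 133, 138]
t=2: [180, 180, 180, 179]
t=3: [136, 136, 136, 136]
t=4: [179, 179, 179, 179]
t=5: [138, 138, 138, 138]
t=6: [178, 178, 178, 178]
t=7: [139, 139, 139, 139]
t=8: [177, 177, 177, 177]
t=9: [141, 141, 141, 141]
t=10: [176, 176, 176, 176]
t=11: [142, 142, 142, 142]
t=12: [176, 176, 176, 176]
t=13: [142, 142, 142, 142]

Answer: [142, 142, 142, 142]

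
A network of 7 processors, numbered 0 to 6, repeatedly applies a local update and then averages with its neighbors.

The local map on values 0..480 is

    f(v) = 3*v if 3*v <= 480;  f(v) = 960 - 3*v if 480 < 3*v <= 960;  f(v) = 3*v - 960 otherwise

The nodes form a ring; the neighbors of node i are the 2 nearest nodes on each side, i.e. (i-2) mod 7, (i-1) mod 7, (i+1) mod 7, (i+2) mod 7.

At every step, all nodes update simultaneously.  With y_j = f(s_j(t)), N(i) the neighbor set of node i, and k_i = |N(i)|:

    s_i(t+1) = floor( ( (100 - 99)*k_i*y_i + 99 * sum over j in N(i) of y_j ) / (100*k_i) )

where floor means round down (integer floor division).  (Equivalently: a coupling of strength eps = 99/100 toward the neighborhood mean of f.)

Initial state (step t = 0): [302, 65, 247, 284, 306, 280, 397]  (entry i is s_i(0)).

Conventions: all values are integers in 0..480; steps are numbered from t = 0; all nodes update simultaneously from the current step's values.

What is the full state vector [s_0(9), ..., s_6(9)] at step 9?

Answer: [46, 53, 25, 41, 50, 32, 20]

Derivation:
t=0: [302, 65, 247, 284, 306, 280, 397]
t=1: [189, 153, 100, 143, 168, 108, 104]
t=2: [349, 359, 432, 385, 342, 396, 407]
t=3: [234, 218, 118, 186, 253, 153, 125]
t=4: [372, 346, 292, 330, 395, 310, 306]
t=5: [59, 78, 121, 103, 48, 112, 121]
t=6: [322, 302, 217, 269, 340, 249, 224]
t=7: [213, 187, 70, 158, 238, 127, 85]
t=8: [311, 315, 358, 310, 329, 324, 335]
t=9: [46, 53, 25, 41, 50, 32, 20]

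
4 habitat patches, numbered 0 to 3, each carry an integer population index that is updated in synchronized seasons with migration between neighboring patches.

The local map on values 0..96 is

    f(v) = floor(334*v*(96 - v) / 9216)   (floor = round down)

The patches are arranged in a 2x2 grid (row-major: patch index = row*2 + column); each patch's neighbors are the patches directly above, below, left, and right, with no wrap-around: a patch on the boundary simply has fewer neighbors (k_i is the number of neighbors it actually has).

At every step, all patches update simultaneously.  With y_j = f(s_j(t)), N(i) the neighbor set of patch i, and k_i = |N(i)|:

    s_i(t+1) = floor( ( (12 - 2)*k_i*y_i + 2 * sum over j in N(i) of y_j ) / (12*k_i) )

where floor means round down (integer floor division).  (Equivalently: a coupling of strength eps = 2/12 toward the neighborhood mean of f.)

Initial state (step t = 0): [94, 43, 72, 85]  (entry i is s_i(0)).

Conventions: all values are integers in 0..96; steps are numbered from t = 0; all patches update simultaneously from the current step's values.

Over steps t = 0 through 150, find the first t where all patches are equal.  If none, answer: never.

Answer: never
Key observation: The state at step 15 reappears at step 17 — the system is in a cycle of period 2 from step 15 on.  No step 0..17 is synchronized, and the cycle repeats forever, so no step up to 150 (or ever) has all patches equal.

Derivation:
t=0: [94, 43, 72, 85]  (not all equal)
t=1: [17, 71, 54, 39]  (not all equal)
t=2: [52, 64, 79, 78]  (not all equal)
t=3: [78, 72, 51, 51]  (not all equal)
t=4: [53, 62, 80, 81]  (not all equal)
t=5: [78, 73, 48, 46]  (not all equal)
t=6: [53, 61, 80, 81]  (not all equal)
t=7: [78, 74, 48, 46]  (not all equal)
t=8: [53, 60, 80, 81]  (not all equal)
t=9: [78, 75, 48, 47]  (not all equal)
t=10: [53, 58, 80, 80]  (not all equal)
t=11: [78, 76, 49, 48]  (not all equal)
t=12: [53, 56, 80, 80]  (not all equal)
t=13: [78, 78, 49, 48]  (not all equal)
t=14: [52, 52, 80, 80]  (not all equal)
t=15: [79, 79, 49, 49]  (not all equal)
t=16: [50, 50, 80, 80]  (not all equal)
t=17: [79, 79, 49, 49]  (not all equal)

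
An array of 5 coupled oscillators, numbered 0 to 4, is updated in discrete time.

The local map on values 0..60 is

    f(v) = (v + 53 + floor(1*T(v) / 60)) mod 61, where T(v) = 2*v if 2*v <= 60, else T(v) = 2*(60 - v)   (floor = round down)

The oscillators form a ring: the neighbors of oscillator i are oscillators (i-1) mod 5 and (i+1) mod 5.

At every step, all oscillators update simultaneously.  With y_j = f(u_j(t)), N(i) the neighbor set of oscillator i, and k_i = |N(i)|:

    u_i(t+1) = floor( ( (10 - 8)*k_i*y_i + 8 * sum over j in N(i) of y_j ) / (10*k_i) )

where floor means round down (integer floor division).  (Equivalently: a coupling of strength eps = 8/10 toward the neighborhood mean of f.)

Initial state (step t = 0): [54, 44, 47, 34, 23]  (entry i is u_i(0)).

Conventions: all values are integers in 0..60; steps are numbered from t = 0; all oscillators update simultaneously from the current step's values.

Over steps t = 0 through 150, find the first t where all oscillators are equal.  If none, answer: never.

Answer: 6
Key observation: Synchronization is absorbing here: once all oscillators are equal they stay equal, and step 6 is the first all-equal step.

Derivation:
t=0: [54, 44, 47, 34, 23]  (not all equal)
t=1: [29, 41, 32, 26, 31]  (not all equal)
t=2: [26, 24, 25, 22, 20]  (not all equal)
t=3: [14, 17, 15, 14, 15]  (not all equal)
t=4: [7, 7, 7, 6, 6]  (not all equal)
t=5: [59, 60, 59, 59, 59]  (not all equal)
t=6: [51, 51, 51, 51, 51]  (all equal)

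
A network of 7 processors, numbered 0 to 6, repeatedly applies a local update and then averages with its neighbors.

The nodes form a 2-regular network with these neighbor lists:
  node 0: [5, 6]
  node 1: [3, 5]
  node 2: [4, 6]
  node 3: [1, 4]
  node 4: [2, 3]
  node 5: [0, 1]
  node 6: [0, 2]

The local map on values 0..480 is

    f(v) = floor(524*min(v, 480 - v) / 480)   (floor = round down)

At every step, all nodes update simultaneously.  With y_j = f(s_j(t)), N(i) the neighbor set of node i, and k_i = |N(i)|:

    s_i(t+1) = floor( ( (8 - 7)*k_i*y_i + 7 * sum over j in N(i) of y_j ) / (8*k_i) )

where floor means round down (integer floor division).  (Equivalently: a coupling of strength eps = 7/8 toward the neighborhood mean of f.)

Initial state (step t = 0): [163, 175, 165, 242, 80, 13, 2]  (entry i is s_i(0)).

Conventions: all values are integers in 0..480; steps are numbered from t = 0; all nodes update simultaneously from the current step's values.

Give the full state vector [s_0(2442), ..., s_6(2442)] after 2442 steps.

Answer: [240, 240, 240, 240, 240, 240, 240]
Key observation: The state at step 29, [258, 258, 258, 258, 258, 258, 258], reappears at step 37: the system is in a cycle of period 8 from step 29 on.  Therefore the state at step 2442 equals the state at step 29 + ((2442 - 29) mod 8) = 34, which is [240, 240, 240, 240, 240, 240, 240].

Derivation:
t=0: [163, 175, 165, 242, 80, 13, 2]
t=1: [29, 143, 61, 154, 202, 162, 156]
t=2: [155, 170, 178, 185, 129, 103, 63]
t=3: [99, 160, 115, 167, 190, 168, 167]
t=4: [173, 181, 185, 189, 160, 146, 124]
t=5: [152, 184, 160, 188, 199, 188, 187]
t=6: [199, 204, 205, 208, 192, 185, 173]
t=7: [197, 215, 201, 216, 223, 217, 216]
t=8: [232, 235, 236, 238, 229, 225, 219]
t=9: [243, 252, 245, 253, 256, 253, 253]
t=10: [248, 247, 246, 246, 250, 252, 255]
t=11: [247, 251, 248, 252, 254, 252, 252]
t=12: [248, 248, 247, 247, 249, 251, 252]
t=13: [249, 251, 250, 252, 253, 252, 252]
t=14: [248, 248, 247, 248, 249, 250, 251]
t=15: [250, 252, 250, 252, 253, 252, 252]
t=16: [248, 248, 247, 247, 249, 249, 250]
t=17: [251, 253, 251, 252, 253, 252, 253]
t=18: [247, 247, 247, 247, 248, 248, 248]
t=19: [253, 253, 253, 253, 253, 253, 253]
t=20: [247, 247, 247, 247, 247, 247, 247]
t=21: [254, 254, 254, 254, 254, 254, 254]
t=22: [246, 246, 246, 246, 246, 246, 246]
t=23: [255, 255, 255, 255, 255, 255, 255]
t=24: [245, 245, 245, 245, 245, 245, 245]
t=25: [256, 256, 256, 256, 256, 256, 256]
t=26: [244, 244, 244, 244, 244, 244, 244]
t=27: [257, 257, 257, 257, 257, 257, 257]
t=28: [243, 243, 243, 243, 243, 243, 243]
t=29: [258, 258, 258, 258, 258, 258, 258]
t=30: [242, 242, 242, 242, 242, 242, 242]
t=31: [259, 259, 259, 259, 259, 259, 259]
t=32: [241, 241, 241, 241, 241, 241, 241]
t=33: [260, 260, 260, 260, 260, 260, 260]
t=34: [240, 240, 240, 240, 240, 240, 240]
t=35: [262, 262, 262, 262, 262, 262, 262]
t=36: [237, 237, 237, 237, 237, 237, 237]
t=37: [258, 258, 258, 258, 258, 258, 258]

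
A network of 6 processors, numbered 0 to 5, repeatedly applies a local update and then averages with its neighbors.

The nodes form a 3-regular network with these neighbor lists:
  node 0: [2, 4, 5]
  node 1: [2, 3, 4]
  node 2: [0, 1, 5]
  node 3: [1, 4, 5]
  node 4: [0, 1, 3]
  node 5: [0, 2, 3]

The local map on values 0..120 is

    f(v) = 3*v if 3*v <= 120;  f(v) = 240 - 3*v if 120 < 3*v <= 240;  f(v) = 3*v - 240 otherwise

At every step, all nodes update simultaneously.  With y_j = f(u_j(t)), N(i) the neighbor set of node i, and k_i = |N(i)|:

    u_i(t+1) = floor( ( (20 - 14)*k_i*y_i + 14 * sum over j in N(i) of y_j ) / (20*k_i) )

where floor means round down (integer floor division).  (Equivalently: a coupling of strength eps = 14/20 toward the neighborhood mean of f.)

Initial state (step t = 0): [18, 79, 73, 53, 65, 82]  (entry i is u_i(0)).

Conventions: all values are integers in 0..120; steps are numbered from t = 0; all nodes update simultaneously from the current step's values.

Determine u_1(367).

Answer: u_1(367) = 60
Key observation: The state at step 39, [60, 60, 60, 60, 60, 60], reappears at step 40: the system is in a cycle of period 1 from step 39 on.  Therefore the state at step 367 equals the state at step 39 + ((367 - 39) mod 1) = 39, which is [60, 60, 60, 60, 60, 60].

Derivation:
t=0: [18, 79, 73, 53, 65, 82]
t=1: [33, 35, 21, 36, 45, 38]
t=2: [95, 95, 93, 108, 104, 97]
t=3: [51, 59, 44, 64, 62, 54]
t=4: [82, 67, 85, 59, 62, 80]
t=5: [17, 42, 15, 40, 41, 19]
t=6: [66, 100, 65, 103, 101, 67]
t=7: [46, 59, 46, 58, 58, 48]
t=8: [92, 73, 91, 72, 73, 91]
t=9: [31, 24, 30, 24, 25, 31]
t=10: [88, 76, 87, 77, 77, 87]
t=11: [19, 12, 19, 12, 13, 18]
t=12: [52, 41, 51, 40, 41, 51]
t=13: [93, 110, 93, 110, 110, 94]
t=14: [51, 78, 51, 78, 78, 51]
t=15: [68, 24, 68, 24, 24, 68]
t=16: [44, 63, 44, 63, 63, 44]
t=17: [94, 64, 94, 64, 64, 94]
t=18: [43, 46, 43, 46, 46, 43]
t=19: [108, 104, 108, 104, 104, 108]
t=20: [81, 74, 81, 74, 74, 81]
t=21: [6, 14, 6, 14, 14, 6]
t=22: [23, 36, 23, 36, 36, 23]
t=23: [78, 98, 78, 98, 98, 78]
t=24: [17, 42, 17, 42, 42, 17]
t=25: [65, 99, 65, 99, 99, 65]
t=26: [47, 54, 47, 54, 54, 47]
t=27: [94, 82, 94, 82, 82, 94]
t=28: [33, 14, 33, 14, 14, 33]
t=29: [85, 55, 85, 55, 55, 85]
t=30: [29, 61, 29, 61, 61, 29]
t=31: [80, 64, 80, 64, 64, 80]
t=32: [11, 36, 11, 36, 36, 11]
t=33: [50, 90, 50, 90, 90, 50]
t=34: [76, 44, 76, 44, 44, 76]
t=35: [34, 85, 34, 85, 85, 34]
t=36: [81, 35, 81, 35, 35, 81]
t=37: [26, 81, 26, 81, 81, 26]
t=38: [60, 20, 60, 20, 20, 60]
t=39: [60, 60, 60, 60, 60, 60]
t=40: [60, 60, 60, 60, 60, 60]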